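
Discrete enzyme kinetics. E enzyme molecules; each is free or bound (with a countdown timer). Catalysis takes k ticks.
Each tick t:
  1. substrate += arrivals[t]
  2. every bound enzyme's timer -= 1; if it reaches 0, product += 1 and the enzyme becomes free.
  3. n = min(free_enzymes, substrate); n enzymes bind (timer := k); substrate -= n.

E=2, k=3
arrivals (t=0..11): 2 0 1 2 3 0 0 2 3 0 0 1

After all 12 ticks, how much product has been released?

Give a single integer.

Answer: 6

Derivation:
t=0: arr=2 -> substrate=0 bound=2 product=0
t=1: arr=0 -> substrate=0 bound=2 product=0
t=2: arr=1 -> substrate=1 bound=2 product=0
t=3: arr=2 -> substrate=1 bound=2 product=2
t=4: arr=3 -> substrate=4 bound=2 product=2
t=5: arr=0 -> substrate=4 bound=2 product=2
t=6: arr=0 -> substrate=2 bound=2 product=4
t=7: arr=2 -> substrate=4 bound=2 product=4
t=8: arr=3 -> substrate=7 bound=2 product=4
t=9: arr=0 -> substrate=5 bound=2 product=6
t=10: arr=0 -> substrate=5 bound=2 product=6
t=11: arr=1 -> substrate=6 bound=2 product=6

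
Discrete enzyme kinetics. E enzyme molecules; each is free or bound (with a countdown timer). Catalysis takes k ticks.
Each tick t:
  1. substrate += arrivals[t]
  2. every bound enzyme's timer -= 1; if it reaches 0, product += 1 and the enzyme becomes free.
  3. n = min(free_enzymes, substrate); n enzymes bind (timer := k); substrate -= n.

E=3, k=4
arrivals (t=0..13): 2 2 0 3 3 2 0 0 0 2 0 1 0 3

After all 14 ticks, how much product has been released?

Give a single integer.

Answer: 9

Derivation:
t=0: arr=2 -> substrate=0 bound=2 product=0
t=1: arr=2 -> substrate=1 bound=3 product=0
t=2: arr=0 -> substrate=1 bound=3 product=0
t=3: arr=3 -> substrate=4 bound=3 product=0
t=4: arr=3 -> substrate=5 bound=3 product=2
t=5: arr=2 -> substrate=6 bound=3 product=3
t=6: arr=0 -> substrate=6 bound=3 product=3
t=7: arr=0 -> substrate=6 bound=3 product=3
t=8: arr=0 -> substrate=4 bound=3 product=5
t=9: arr=2 -> substrate=5 bound=3 product=6
t=10: arr=0 -> substrate=5 bound=3 product=6
t=11: arr=1 -> substrate=6 bound=3 product=6
t=12: arr=0 -> substrate=4 bound=3 product=8
t=13: arr=3 -> substrate=6 bound=3 product=9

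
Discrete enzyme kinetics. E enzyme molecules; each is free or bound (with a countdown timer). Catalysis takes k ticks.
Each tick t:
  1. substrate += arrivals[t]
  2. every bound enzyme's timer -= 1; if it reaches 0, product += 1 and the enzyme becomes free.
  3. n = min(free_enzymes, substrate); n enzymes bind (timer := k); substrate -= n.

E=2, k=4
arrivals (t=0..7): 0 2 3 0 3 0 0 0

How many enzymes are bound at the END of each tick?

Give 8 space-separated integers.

t=0: arr=0 -> substrate=0 bound=0 product=0
t=1: arr=2 -> substrate=0 bound=2 product=0
t=2: arr=3 -> substrate=3 bound=2 product=0
t=3: arr=0 -> substrate=3 bound=2 product=0
t=4: arr=3 -> substrate=6 bound=2 product=0
t=5: arr=0 -> substrate=4 bound=2 product=2
t=6: arr=0 -> substrate=4 bound=2 product=2
t=7: arr=0 -> substrate=4 bound=2 product=2

Answer: 0 2 2 2 2 2 2 2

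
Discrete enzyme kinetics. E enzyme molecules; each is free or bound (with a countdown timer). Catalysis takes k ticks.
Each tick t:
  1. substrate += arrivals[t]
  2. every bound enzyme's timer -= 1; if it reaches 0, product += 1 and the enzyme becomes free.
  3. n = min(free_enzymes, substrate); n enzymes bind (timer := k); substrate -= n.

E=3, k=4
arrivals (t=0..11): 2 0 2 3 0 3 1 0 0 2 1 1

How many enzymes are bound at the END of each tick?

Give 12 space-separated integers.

t=0: arr=2 -> substrate=0 bound=2 product=0
t=1: arr=0 -> substrate=0 bound=2 product=0
t=2: arr=2 -> substrate=1 bound=3 product=0
t=3: arr=3 -> substrate=4 bound=3 product=0
t=4: arr=0 -> substrate=2 bound=3 product=2
t=5: arr=3 -> substrate=5 bound=3 product=2
t=6: arr=1 -> substrate=5 bound=3 product=3
t=7: arr=0 -> substrate=5 bound=3 product=3
t=8: arr=0 -> substrate=3 bound=3 product=5
t=9: arr=2 -> substrate=5 bound=3 product=5
t=10: arr=1 -> substrate=5 bound=3 product=6
t=11: arr=1 -> substrate=6 bound=3 product=6

Answer: 2 2 3 3 3 3 3 3 3 3 3 3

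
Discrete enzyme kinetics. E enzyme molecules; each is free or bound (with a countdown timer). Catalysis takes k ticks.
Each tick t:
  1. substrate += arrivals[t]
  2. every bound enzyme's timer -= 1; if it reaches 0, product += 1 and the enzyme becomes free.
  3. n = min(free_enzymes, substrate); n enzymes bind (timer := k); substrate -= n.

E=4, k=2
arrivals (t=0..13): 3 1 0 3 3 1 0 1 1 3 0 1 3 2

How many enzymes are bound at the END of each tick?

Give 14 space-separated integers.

Answer: 3 4 1 3 4 4 3 1 2 4 3 1 4 4

Derivation:
t=0: arr=3 -> substrate=0 bound=3 product=0
t=1: arr=1 -> substrate=0 bound=4 product=0
t=2: arr=0 -> substrate=0 bound=1 product=3
t=3: arr=3 -> substrate=0 bound=3 product=4
t=4: arr=3 -> substrate=2 bound=4 product=4
t=5: arr=1 -> substrate=0 bound=4 product=7
t=6: arr=0 -> substrate=0 bound=3 product=8
t=7: arr=1 -> substrate=0 bound=1 product=11
t=8: arr=1 -> substrate=0 bound=2 product=11
t=9: arr=3 -> substrate=0 bound=4 product=12
t=10: arr=0 -> substrate=0 bound=3 product=13
t=11: arr=1 -> substrate=0 bound=1 product=16
t=12: arr=3 -> substrate=0 bound=4 product=16
t=13: arr=2 -> substrate=1 bound=4 product=17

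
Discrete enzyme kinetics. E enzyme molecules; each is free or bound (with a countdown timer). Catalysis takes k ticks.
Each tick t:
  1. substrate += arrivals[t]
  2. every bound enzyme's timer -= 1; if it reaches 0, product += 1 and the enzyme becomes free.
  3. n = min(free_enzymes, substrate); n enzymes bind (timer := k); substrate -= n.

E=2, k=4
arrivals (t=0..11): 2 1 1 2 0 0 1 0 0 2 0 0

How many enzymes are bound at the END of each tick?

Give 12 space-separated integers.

Answer: 2 2 2 2 2 2 2 2 2 2 2 2

Derivation:
t=0: arr=2 -> substrate=0 bound=2 product=0
t=1: arr=1 -> substrate=1 bound=2 product=0
t=2: arr=1 -> substrate=2 bound=2 product=0
t=3: arr=2 -> substrate=4 bound=2 product=0
t=4: arr=0 -> substrate=2 bound=2 product=2
t=5: arr=0 -> substrate=2 bound=2 product=2
t=6: arr=1 -> substrate=3 bound=2 product=2
t=7: arr=0 -> substrate=3 bound=2 product=2
t=8: arr=0 -> substrate=1 bound=2 product=4
t=9: arr=2 -> substrate=3 bound=2 product=4
t=10: arr=0 -> substrate=3 bound=2 product=4
t=11: arr=0 -> substrate=3 bound=2 product=4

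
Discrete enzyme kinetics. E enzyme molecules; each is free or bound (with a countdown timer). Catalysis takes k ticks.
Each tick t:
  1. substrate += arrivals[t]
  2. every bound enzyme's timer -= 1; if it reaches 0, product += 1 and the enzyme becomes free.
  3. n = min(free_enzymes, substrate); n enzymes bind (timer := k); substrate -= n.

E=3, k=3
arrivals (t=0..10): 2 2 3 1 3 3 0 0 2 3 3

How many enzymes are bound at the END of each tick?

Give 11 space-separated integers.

t=0: arr=2 -> substrate=0 bound=2 product=0
t=1: arr=2 -> substrate=1 bound=3 product=0
t=2: arr=3 -> substrate=4 bound=3 product=0
t=3: arr=1 -> substrate=3 bound=3 product=2
t=4: arr=3 -> substrate=5 bound=3 product=3
t=5: arr=3 -> substrate=8 bound=3 product=3
t=6: arr=0 -> substrate=6 bound=3 product=5
t=7: arr=0 -> substrate=5 bound=3 product=6
t=8: arr=2 -> substrate=7 bound=3 product=6
t=9: arr=3 -> substrate=8 bound=3 product=8
t=10: arr=3 -> substrate=10 bound=3 product=9

Answer: 2 3 3 3 3 3 3 3 3 3 3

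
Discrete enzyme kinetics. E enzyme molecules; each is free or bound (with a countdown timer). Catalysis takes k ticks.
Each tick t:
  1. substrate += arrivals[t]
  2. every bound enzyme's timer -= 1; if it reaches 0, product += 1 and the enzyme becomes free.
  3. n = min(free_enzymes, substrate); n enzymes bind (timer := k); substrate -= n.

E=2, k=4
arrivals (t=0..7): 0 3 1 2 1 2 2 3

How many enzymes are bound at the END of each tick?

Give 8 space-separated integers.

t=0: arr=0 -> substrate=0 bound=0 product=0
t=1: arr=3 -> substrate=1 bound=2 product=0
t=2: arr=1 -> substrate=2 bound=2 product=0
t=3: arr=2 -> substrate=4 bound=2 product=0
t=4: arr=1 -> substrate=5 bound=2 product=0
t=5: arr=2 -> substrate=5 bound=2 product=2
t=6: arr=2 -> substrate=7 bound=2 product=2
t=7: arr=3 -> substrate=10 bound=2 product=2

Answer: 0 2 2 2 2 2 2 2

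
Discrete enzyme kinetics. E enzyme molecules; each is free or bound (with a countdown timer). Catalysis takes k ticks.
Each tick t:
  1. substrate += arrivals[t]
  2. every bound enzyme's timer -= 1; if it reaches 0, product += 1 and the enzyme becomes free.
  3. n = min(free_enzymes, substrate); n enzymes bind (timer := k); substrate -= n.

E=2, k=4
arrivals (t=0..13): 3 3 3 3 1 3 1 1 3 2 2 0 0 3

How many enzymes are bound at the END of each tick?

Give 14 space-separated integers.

Answer: 2 2 2 2 2 2 2 2 2 2 2 2 2 2

Derivation:
t=0: arr=3 -> substrate=1 bound=2 product=0
t=1: arr=3 -> substrate=4 bound=2 product=0
t=2: arr=3 -> substrate=7 bound=2 product=0
t=3: arr=3 -> substrate=10 bound=2 product=0
t=4: arr=1 -> substrate=9 bound=2 product=2
t=5: arr=3 -> substrate=12 bound=2 product=2
t=6: arr=1 -> substrate=13 bound=2 product=2
t=7: arr=1 -> substrate=14 bound=2 product=2
t=8: arr=3 -> substrate=15 bound=2 product=4
t=9: arr=2 -> substrate=17 bound=2 product=4
t=10: arr=2 -> substrate=19 bound=2 product=4
t=11: arr=0 -> substrate=19 bound=2 product=4
t=12: arr=0 -> substrate=17 bound=2 product=6
t=13: arr=3 -> substrate=20 bound=2 product=6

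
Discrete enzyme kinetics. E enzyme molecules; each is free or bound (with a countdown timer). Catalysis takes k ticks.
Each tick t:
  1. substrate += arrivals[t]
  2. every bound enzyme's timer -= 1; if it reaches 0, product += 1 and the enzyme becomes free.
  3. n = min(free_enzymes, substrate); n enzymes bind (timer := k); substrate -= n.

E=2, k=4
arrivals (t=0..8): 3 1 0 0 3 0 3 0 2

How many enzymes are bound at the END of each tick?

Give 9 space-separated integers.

Answer: 2 2 2 2 2 2 2 2 2

Derivation:
t=0: arr=3 -> substrate=1 bound=2 product=0
t=1: arr=1 -> substrate=2 bound=2 product=0
t=2: arr=0 -> substrate=2 bound=2 product=0
t=3: arr=0 -> substrate=2 bound=2 product=0
t=4: arr=3 -> substrate=3 bound=2 product=2
t=5: arr=0 -> substrate=3 bound=2 product=2
t=6: arr=3 -> substrate=6 bound=2 product=2
t=7: arr=0 -> substrate=6 bound=2 product=2
t=8: arr=2 -> substrate=6 bound=2 product=4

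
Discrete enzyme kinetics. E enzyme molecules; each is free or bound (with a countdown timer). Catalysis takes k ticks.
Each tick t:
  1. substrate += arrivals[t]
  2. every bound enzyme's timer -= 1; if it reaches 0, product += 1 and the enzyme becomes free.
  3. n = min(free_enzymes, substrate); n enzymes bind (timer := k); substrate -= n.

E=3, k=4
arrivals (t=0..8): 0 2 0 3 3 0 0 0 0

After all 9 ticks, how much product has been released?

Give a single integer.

t=0: arr=0 -> substrate=0 bound=0 product=0
t=1: arr=2 -> substrate=0 bound=2 product=0
t=2: arr=0 -> substrate=0 bound=2 product=0
t=3: arr=3 -> substrate=2 bound=3 product=0
t=4: arr=3 -> substrate=5 bound=3 product=0
t=5: arr=0 -> substrate=3 bound=3 product=2
t=6: arr=0 -> substrate=3 bound=3 product=2
t=7: arr=0 -> substrate=2 bound=3 product=3
t=8: arr=0 -> substrate=2 bound=3 product=3

Answer: 3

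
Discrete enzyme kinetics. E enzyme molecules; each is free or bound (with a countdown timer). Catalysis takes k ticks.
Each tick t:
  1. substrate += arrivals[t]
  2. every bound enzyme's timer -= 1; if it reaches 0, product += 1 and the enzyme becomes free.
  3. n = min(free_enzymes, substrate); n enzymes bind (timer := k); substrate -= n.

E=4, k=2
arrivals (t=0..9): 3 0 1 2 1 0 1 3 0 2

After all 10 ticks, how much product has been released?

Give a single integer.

t=0: arr=3 -> substrate=0 bound=3 product=0
t=1: arr=0 -> substrate=0 bound=3 product=0
t=2: arr=1 -> substrate=0 bound=1 product=3
t=3: arr=2 -> substrate=0 bound=3 product=3
t=4: arr=1 -> substrate=0 bound=3 product=4
t=5: arr=0 -> substrate=0 bound=1 product=6
t=6: arr=1 -> substrate=0 bound=1 product=7
t=7: arr=3 -> substrate=0 bound=4 product=7
t=8: arr=0 -> substrate=0 bound=3 product=8
t=9: arr=2 -> substrate=0 bound=2 product=11

Answer: 11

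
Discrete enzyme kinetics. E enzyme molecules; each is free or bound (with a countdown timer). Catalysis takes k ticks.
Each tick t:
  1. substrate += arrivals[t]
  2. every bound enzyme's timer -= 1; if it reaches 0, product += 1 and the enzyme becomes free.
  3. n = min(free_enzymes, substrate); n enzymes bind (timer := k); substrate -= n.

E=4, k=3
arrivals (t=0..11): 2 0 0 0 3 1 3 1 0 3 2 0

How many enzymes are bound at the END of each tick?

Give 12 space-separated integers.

t=0: arr=2 -> substrate=0 bound=2 product=0
t=1: arr=0 -> substrate=0 bound=2 product=0
t=2: arr=0 -> substrate=0 bound=2 product=0
t=3: arr=0 -> substrate=0 bound=0 product=2
t=4: arr=3 -> substrate=0 bound=3 product=2
t=5: arr=1 -> substrate=0 bound=4 product=2
t=6: arr=3 -> substrate=3 bound=4 product=2
t=7: arr=1 -> substrate=1 bound=4 product=5
t=8: arr=0 -> substrate=0 bound=4 product=6
t=9: arr=3 -> substrate=3 bound=4 product=6
t=10: arr=2 -> substrate=2 bound=4 product=9
t=11: arr=0 -> substrate=1 bound=4 product=10

Answer: 2 2 2 0 3 4 4 4 4 4 4 4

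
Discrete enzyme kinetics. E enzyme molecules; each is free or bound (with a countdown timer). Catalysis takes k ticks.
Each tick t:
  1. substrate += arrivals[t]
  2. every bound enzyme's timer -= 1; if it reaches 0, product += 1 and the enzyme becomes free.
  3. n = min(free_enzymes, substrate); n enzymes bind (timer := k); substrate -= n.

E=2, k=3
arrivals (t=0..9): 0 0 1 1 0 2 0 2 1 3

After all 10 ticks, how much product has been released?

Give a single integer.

t=0: arr=0 -> substrate=0 bound=0 product=0
t=1: arr=0 -> substrate=0 bound=0 product=0
t=2: arr=1 -> substrate=0 bound=1 product=0
t=3: arr=1 -> substrate=0 bound=2 product=0
t=4: arr=0 -> substrate=0 bound=2 product=0
t=5: arr=2 -> substrate=1 bound=2 product=1
t=6: arr=0 -> substrate=0 bound=2 product=2
t=7: arr=2 -> substrate=2 bound=2 product=2
t=8: arr=1 -> substrate=2 bound=2 product=3
t=9: arr=3 -> substrate=4 bound=2 product=4

Answer: 4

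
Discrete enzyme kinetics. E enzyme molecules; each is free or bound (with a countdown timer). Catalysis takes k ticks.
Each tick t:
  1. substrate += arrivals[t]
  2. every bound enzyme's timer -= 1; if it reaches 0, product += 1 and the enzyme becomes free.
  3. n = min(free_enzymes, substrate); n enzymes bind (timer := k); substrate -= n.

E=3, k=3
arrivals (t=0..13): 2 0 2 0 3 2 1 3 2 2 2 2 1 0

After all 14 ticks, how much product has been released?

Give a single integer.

t=0: arr=2 -> substrate=0 bound=2 product=0
t=1: arr=0 -> substrate=0 bound=2 product=0
t=2: arr=2 -> substrate=1 bound=3 product=0
t=3: arr=0 -> substrate=0 bound=2 product=2
t=4: arr=3 -> substrate=2 bound=3 product=2
t=5: arr=2 -> substrate=3 bound=3 product=3
t=6: arr=1 -> substrate=3 bound=3 product=4
t=7: arr=3 -> substrate=5 bound=3 product=5
t=8: arr=2 -> substrate=6 bound=3 product=6
t=9: arr=2 -> substrate=7 bound=3 product=7
t=10: arr=2 -> substrate=8 bound=3 product=8
t=11: arr=2 -> substrate=9 bound=3 product=9
t=12: arr=1 -> substrate=9 bound=3 product=10
t=13: arr=0 -> substrate=8 bound=3 product=11

Answer: 11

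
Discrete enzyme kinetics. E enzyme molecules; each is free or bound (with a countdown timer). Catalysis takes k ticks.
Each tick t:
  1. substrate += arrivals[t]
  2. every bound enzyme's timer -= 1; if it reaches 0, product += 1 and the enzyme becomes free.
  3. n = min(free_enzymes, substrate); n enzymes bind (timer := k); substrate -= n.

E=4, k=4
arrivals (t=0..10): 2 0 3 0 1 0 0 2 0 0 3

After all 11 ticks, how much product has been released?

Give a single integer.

Answer: 6

Derivation:
t=0: arr=2 -> substrate=0 bound=2 product=0
t=1: arr=0 -> substrate=0 bound=2 product=0
t=2: arr=3 -> substrate=1 bound=4 product=0
t=3: arr=0 -> substrate=1 bound=4 product=0
t=4: arr=1 -> substrate=0 bound=4 product=2
t=5: arr=0 -> substrate=0 bound=4 product=2
t=6: arr=0 -> substrate=0 bound=2 product=4
t=7: arr=2 -> substrate=0 bound=4 product=4
t=8: arr=0 -> substrate=0 bound=2 product=6
t=9: arr=0 -> substrate=0 bound=2 product=6
t=10: arr=3 -> substrate=1 bound=4 product=6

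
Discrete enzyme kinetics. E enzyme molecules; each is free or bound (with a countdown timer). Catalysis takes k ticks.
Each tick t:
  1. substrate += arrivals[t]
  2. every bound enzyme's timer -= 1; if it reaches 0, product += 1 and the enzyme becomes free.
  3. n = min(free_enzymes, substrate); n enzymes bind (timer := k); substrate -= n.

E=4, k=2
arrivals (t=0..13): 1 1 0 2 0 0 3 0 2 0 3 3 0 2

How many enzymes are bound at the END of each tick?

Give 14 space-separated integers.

Answer: 1 2 1 2 2 0 3 3 2 2 3 4 3 4

Derivation:
t=0: arr=1 -> substrate=0 bound=1 product=0
t=1: arr=1 -> substrate=0 bound=2 product=0
t=2: arr=0 -> substrate=0 bound=1 product=1
t=3: arr=2 -> substrate=0 bound=2 product=2
t=4: arr=0 -> substrate=0 bound=2 product=2
t=5: arr=0 -> substrate=0 bound=0 product=4
t=6: arr=3 -> substrate=0 bound=3 product=4
t=7: arr=0 -> substrate=0 bound=3 product=4
t=8: arr=2 -> substrate=0 bound=2 product=7
t=9: arr=0 -> substrate=0 bound=2 product=7
t=10: arr=3 -> substrate=0 bound=3 product=9
t=11: arr=3 -> substrate=2 bound=4 product=9
t=12: arr=0 -> substrate=0 bound=3 product=12
t=13: arr=2 -> substrate=0 bound=4 product=13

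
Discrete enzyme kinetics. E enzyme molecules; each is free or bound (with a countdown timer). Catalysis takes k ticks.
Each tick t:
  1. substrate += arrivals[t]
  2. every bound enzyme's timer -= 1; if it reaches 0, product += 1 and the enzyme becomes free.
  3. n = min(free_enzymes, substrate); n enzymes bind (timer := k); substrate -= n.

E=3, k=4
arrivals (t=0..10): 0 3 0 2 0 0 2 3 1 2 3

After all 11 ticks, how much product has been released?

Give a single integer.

Answer: 6

Derivation:
t=0: arr=0 -> substrate=0 bound=0 product=0
t=1: arr=3 -> substrate=0 bound=3 product=0
t=2: arr=0 -> substrate=0 bound=3 product=0
t=3: arr=2 -> substrate=2 bound=3 product=0
t=4: arr=0 -> substrate=2 bound=3 product=0
t=5: arr=0 -> substrate=0 bound=2 product=3
t=6: arr=2 -> substrate=1 bound=3 product=3
t=7: arr=3 -> substrate=4 bound=3 product=3
t=8: arr=1 -> substrate=5 bound=3 product=3
t=9: arr=2 -> substrate=5 bound=3 product=5
t=10: arr=3 -> substrate=7 bound=3 product=6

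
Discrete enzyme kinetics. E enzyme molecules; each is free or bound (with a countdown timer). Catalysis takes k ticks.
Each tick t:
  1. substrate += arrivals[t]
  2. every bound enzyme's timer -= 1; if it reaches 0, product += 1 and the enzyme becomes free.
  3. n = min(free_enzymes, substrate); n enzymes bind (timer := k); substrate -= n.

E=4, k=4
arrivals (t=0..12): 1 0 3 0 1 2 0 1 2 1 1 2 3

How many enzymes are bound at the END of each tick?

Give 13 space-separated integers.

t=0: arr=1 -> substrate=0 bound=1 product=0
t=1: arr=0 -> substrate=0 bound=1 product=0
t=2: arr=3 -> substrate=0 bound=4 product=0
t=3: arr=0 -> substrate=0 bound=4 product=0
t=4: arr=1 -> substrate=0 bound=4 product=1
t=5: arr=2 -> substrate=2 bound=4 product=1
t=6: arr=0 -> substrate=0 bound=3 product=4
t=7: arr=1 -> substrate=0 bound=4 product=4
t=8: arr=2 -> substrate=1 bound=4 product=5
t=9: arr=1 -> substrate=2 bound=4 product=5
t=10: arr=1 -> substrate=1 bound=4 product=7
t=11: arr=2 -> substrate=2 bound=4 product=8
t=12: arr=3 -> substrate=4 bound=4 product=9

Answer: 1 1 4 4 4 4 3 4 4 4 4 4 4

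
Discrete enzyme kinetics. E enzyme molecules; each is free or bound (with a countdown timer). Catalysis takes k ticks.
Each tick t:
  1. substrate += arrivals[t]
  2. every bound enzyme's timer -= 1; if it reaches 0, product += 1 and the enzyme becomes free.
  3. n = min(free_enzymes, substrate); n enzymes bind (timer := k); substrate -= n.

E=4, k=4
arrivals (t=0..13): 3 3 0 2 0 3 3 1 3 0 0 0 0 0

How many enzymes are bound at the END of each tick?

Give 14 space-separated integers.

t=0: arr=3 -> substrate=0 bound=3 product=0
t=1: arr=3 -> substrate=2 bound=4 product=0
t=2: arr=0 -> substrate=2 bound=4 product=0
t=3: arr=2 -> substrate=4 bound=4 product=0
t=4: arr=0 -> substrate=1 bound=4 product=3
t=5: arr=3 -> substrate=3 bound=4 product=4
t=6: arr=3 -> substrate=6 bound=4 product=4
t=7: arr=1 -> substrate=7 bound=4 product=4
t=8: arr=3 -> substrate=7 bound=4 product=7
t=9: arr=0 -> substrate=6 bound=4 product=8
t=10: arr=0 -> substrate=6 bound=4 product=8
t=11: arr=0 -> substrate=6 bound=4 product=8
t=12: arr=0 -> substrate=3 bound=4 product=11
t=13: arr=0 -> substrate=2 bound=4 product=12

Answer: 3 4 4 4 4 4 4 4 4 4 4 4 4 4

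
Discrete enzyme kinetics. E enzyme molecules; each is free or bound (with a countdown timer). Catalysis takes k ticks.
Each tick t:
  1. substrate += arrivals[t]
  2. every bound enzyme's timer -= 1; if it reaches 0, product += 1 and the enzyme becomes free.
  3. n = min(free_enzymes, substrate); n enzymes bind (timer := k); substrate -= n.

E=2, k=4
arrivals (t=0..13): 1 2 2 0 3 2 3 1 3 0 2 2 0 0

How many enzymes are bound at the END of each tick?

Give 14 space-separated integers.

Answer: 1 2 2 2 2 2 2 2 2 2 2 2 2 2

Derivation:
t=0: arr=1 -> substrate=0 bound=1 product=0
t=1: arr=2 -> substrate=1 bound=2 product=0
t=2: arr=2 -> substrate=3 bound=2 product=0
t=3: arr=0 -> substrate=3 bound=2 product=0
t=4: arr=3 -> substrate=5 bound=2 product=1
t=5: arr=2 -> substrate=6 bound=2 product=2
t=6: arr=3 -> substrate=9 bound=2 product=2
t=7: arr=1 -> substrate=10 bound=2 product=2
t=8: arr=3 -> substrate=12 bound=2 product=3
t=9: arr=0 -> substrate=11 bound=2 product=4
t=10: arr=2 -> substrate=13 bound=2 product=4
t=11: arr=2 -> substrate=15 bound=2 product=4
t=12: arr=0 -> substrate=14 bound=2 product=5
t=13: arr=0 -> substrate=13 bound=2 product=6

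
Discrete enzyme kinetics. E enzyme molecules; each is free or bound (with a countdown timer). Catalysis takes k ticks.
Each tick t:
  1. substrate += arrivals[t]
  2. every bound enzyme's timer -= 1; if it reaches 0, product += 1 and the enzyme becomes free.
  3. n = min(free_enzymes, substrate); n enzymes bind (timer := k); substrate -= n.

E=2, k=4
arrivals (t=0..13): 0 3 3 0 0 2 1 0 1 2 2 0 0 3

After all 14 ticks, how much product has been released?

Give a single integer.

Answer: 6

Derivation:
t=0: arr=0 -> substrate=0 bound=0 product=0
t=1: arr=3 -> substrate=1 bound=2 product=0
t=2: arr=3 -> substrate=4 bound=2 product=0
t=3: arr=0 -> substrate=4 bound=2 product=0
t=4: arr=0 -> substrate=4 bound=2 product=0
t=5: arr=2 -> substrate=4 bound=2 product=2
t=6: arr=1 -> substrate=5 bound=2 product=2
t=7: arr=0 -> substrate=5 bound=2 product=2
t=8: arr=1 -> substrate=6 bound=2 product=2
t=9: arr=2 -> substrate=6 bound=2 product=4
t=10: arr=2 -> substrate=8 bound=2 product=4
t=11: arr=0 -> substrate=8 bound=2 product=4
t=12: arr=0 -> substrate=8 bound=2 product=4
t=13: arr=3 -> substrate=9 bound=2 product=6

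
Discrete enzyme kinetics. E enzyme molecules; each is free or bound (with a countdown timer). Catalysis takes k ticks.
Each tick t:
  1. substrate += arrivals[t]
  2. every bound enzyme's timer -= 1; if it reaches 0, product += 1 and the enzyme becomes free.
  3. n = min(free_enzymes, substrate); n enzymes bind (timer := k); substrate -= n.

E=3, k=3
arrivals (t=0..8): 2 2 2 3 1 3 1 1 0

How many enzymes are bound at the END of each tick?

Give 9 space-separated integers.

t=0: arr=2 -> substrate=0 bound=2 product=0
t=1: arr=2 -> substrate=1 bound=3 product=0
t=2: arr=2 -> substrate=3 bound=3 product=0
t=3: arr=3 -> substrate=4 bound=3 product=2
t=4: arr=1 -> substrate=4 bound=3 product=3
t=5: arr=3 -> substrate=7 bound=3 product=3
t=6: arr=1 -> substrate=6 bound=3 product=5
t=7: arr=1 -> substrate=6 bound=3 product=6
t=8: arr=0 -> substrate=6 bound=3 product=6

Answer: 2 3 3 3 3 3 3 3 3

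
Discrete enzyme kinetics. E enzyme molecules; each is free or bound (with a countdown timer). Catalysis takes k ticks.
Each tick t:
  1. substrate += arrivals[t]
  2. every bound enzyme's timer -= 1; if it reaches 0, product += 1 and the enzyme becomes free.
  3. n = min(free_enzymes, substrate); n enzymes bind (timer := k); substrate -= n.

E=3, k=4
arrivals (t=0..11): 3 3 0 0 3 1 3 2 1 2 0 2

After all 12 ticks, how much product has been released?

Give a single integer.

Answer: 6

Derivation:
t=0: arr=3 -> substrate=0 bound=3 product=0
t=1: arr=3 -> substrate=3 bound=3 product=0
t=2: arr=0 -> substrate=3 bound=3 product=0
t=3: arr=0 -> substrate=3 bound=3 product=0
t=4: arr=3 -> substrate=3 bound=3 product=3
t=5: arr=1 -> substrate=4 bound=3 product=3
t=6: arr=3 -> substrate=7 bound=3 product=3
t=7: arr=2 -> substrate=9 bound=3 product=3
t=8: arr=1 -> substrate=7 bound=3 product=6
t=9: arr=2 -> substrate=9 bound=3 product=6
t=10: arr=0 -> substrate=9 bound=3 product=6
t=11: arr=2 -> substrate=11 bound=3 product=6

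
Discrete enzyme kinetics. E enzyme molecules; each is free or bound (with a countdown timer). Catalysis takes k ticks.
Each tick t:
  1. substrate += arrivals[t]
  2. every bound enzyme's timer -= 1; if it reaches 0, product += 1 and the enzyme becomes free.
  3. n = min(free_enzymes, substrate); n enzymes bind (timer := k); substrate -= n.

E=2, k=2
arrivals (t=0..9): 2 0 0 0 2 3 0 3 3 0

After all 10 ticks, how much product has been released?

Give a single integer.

Answer: 6

Derivation:
t=0: arr=2 -> substrate=0 bound=2 product=0
t=1: arr=0 -> substrate=0 bound=2 product=0
t=2: arr=0 -> substrate=0 bound=0 product=2
t=3: arr=0 -> substrate=0 bound=0 product=2
t=4: arr=2 -> substrate=0 bound=2 product=2
t=5: arr=3 -> substrate=3 bound=2 product=2
t=6: arr=0 -> substrate=1 bound=2 product=4
t=7: arr=3 -> substrate=4 bound=2 product=4
t=8: arr=3 -> substrate=5 bound=2 product=6
t=9: arr=0 -> substrate=5 bound=2 product=6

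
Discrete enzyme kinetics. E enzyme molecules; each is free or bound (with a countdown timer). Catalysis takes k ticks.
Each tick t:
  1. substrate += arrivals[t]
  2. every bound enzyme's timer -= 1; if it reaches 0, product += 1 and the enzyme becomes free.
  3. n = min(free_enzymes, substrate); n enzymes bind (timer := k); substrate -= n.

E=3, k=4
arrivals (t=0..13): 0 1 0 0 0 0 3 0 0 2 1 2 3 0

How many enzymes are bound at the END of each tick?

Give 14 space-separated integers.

Answer: 0 1 1 1 1 0 3 3 3 3 3 3 3 3

Derivation:
t=0: arr=0 -> substrate=0 bound=0 product=0
t=1: arr=1 -> substrate=0 bound=1 product=0
t=2: arr=0 -> substrate=0 bound=1 product=0
t=3: arr=0 -> substrate=0 bound=1 product=0
t=4: arr=0 -> substrate=0 bound=1 product=0
t=5: arr=0 -> substrate=0 bound=0 product=1
t=6: arr=3 -> substrate=0 bound=3 product=1
t=7: arr=0 -> substrate=0 bound=3 product=1
t=8: arr=0 -> substrate=0 bound=3 product=1
t=9: arr=2 -> substrate=2 bound=3 product=1
t=10: arr=1 -> substrate=0 bound=3 product=4
t=11: arr=2 -> substrate=2 bound=3 product=4
t=12: arr=3 -> substrate=5 bound=3 product=4
t=13: arr=0 -> substrate=5 bound=3 product=4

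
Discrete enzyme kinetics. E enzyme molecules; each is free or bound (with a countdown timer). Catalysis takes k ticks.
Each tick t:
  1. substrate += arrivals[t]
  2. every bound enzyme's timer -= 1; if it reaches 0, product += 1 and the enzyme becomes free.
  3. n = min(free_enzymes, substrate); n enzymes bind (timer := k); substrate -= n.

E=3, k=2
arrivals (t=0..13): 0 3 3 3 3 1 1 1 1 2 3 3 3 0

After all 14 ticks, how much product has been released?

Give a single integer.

t=0: arr=0 -> substrate=0 bound=0 product=0
t=1: arr=3 -> substrate=0 bound=3 product=0
t=2: arr=3 -> substrate=3 bound=3 product=0
t=3: arr=3 -> substrate=3 bound=3 product=3
t=4: arr=3 -> substrate=6 bound=3 product=3
t=5: arr=1 -> substrate=4 bound=3 product=6
t=6: arr=1 -> substrate=5 bound=3 product=6
t=7: arr=1 -> substrate=3 bound=3 product=9
t=8: arr=1 -> substrate=4 bound=3 product=9
t=9: arr=2 -> substrate=3 bound=3 product=12
t=10: arr=3 -> substrate=6 bound=3 product=12
t=11: arr=3 -> substrate=6 bound=3 product=15
t=12: arr=3 -> substrate=9 bound=3 product=15
t=13: arr=0 -> substrate=6 bound=3 product=18

Answer: 18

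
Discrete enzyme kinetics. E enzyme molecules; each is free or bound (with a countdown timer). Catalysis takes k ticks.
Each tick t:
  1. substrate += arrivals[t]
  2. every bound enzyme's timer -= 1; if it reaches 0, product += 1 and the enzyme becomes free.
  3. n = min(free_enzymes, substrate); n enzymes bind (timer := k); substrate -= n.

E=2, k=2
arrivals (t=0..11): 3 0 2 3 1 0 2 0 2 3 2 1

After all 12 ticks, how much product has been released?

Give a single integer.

t=0: arr=3 -> substrate=1 bound=2 product=0
t=1: arr=0 -> substrate=1 bound=2 product=0
t=2: arr=2 -> substrate=1 bound=2 product=2
t=3: arr=3 -> substrate=4 bound=2 product=2
t=4: arr=1 -> substrate=3 bound=2 product=4
t=5: arr=0 -> substrate=3 bound=2 product=4
t=6: arr=2 -> substrate=3 bound=2 product=6
t=7: arr=0 -> substrate=3 bound=2 product=6
t=8: arr=2 -> substrate=3 bound=2 product=8
t=9: arr=3 -> substrate=6 bound=2 product=8
t=10: arr=2 -> substrate=6 bound=2 product=10
t=11: arr=1 -> substrate=7 bound=2 product=10

Answer: 10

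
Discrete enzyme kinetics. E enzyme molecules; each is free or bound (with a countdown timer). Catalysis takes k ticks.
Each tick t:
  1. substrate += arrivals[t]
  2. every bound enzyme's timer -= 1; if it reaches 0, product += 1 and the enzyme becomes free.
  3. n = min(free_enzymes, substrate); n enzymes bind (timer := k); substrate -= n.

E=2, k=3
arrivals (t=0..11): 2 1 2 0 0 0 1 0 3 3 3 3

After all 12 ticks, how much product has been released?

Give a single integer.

Answer: 6

Derivation:
t=0: arr=2 -> substrate=0 bound=2 product=0
t=1: arr=1 -> substrate=1 bound=2 product=0
t=2: arr=2 -> substrate=3 bound=2 product=0
t=3: arr=0 -> substrate=1 bound=2 product=2
t=4: arr=0 -> substrate=1 bound=2 product=2
t=5: arr=0 -> substrate=1 bound=2 product=2
t=6: arr=1 -> substrate=0 bound=2 product=4
t=7: arr=0 -> substrate=0 bound=2 product=4
t=8: arr=3 -> substrate=3 bound=2 product=4
t=9: arr=3 -> substrate=4 bound=2 product=6
t=10: arr=3 -> substrate=7 bound=2 product=6
t=11: arr=3 -> substrate=10 bound=2 product=6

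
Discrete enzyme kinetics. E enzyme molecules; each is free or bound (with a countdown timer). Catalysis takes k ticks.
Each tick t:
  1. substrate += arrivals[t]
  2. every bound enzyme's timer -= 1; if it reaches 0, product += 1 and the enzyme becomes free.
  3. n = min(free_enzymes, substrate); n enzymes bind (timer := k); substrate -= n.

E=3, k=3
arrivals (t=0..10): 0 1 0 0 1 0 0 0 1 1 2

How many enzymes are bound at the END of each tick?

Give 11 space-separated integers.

Answer: 0 1 1 1 1 1 1 0 1 2 3

Derivation:
t=0: arr=0 -> substrate=0 bound=0 product=0
t=1: arr=1 -> substrate=0 bound=1 product=0
t=2: arr=0 -> substrate=0 bound=1 product=0
t=3: arr=0 -> substrate=0 bound=1 product=0
t=4: arr=1 -> substrate=0 bound=1 product=1
t=5: arr=0 -> substrate=0 bound=1 product=1
t=6: arr=0 -> substrate=0 bound=1 product=1
t=7: arr=0 -> substrate=0 bound=0 product=2
t=8: arr=1 -> substrate=0 bound=1 product=2
t=9: arr=1 -> substrate=0 bound=2 product=2
t=10: arr=2 -> substrate=1 bound=3 product=2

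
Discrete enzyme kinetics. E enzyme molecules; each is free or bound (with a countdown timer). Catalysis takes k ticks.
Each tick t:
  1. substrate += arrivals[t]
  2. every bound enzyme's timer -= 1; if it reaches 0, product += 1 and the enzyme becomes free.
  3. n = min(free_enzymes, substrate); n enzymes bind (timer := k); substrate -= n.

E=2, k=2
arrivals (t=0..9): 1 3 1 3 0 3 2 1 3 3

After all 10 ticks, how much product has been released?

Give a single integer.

Answer: 8

Derivation:
t=0: arr=1 -> substrate=0 bound=1 product=0
t=1: arr=3 -> substrate=2 bound=2 product=0
t=2: arr=1 -> substrate=2 bound=2 product=1
t=3: arr=3 -> substrate=4 bound=2 product=2
t=4: arr=0 -> substrate=3 bound=2 product=3
t=5: arr=3 -> substrate=5 bound=2 product=4
t=6: arr=2 -> substrate=6 bound=2 product=5
t=7: arr=1 -> substrate=6 bound=2 product=6
t=8: arr=3 -> substrate=8 bound=2 product=7
t=9: arr=3 -> substrate=10 bound=2 product=8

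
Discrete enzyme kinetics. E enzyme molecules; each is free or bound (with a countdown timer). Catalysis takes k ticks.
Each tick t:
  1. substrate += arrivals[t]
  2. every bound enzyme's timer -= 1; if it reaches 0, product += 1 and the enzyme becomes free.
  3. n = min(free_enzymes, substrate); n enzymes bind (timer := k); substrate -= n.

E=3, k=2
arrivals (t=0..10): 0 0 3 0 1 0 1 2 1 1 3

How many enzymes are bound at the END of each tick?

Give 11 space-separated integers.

Answer: 0 0 3 3 1 1 1 3 3 2 3

Derivation:
t=0: arr=0 -> substrate=0 bound=0 product=0
t=1: arr=0 -> substrate=0 bound=0 product=0
t=2: arr=3 -> substrate=0 bound=3 product=0
t=3: arr=0 -> substrate=0 bound=3 product=0
t=4: arr=1 -> substrate=0 bound=1 product=3
t=5: arr=0 -> substrate=0 bound=1 product=3
t=6: arr=1 -> substrate=0 bound=1 product=4
t=7: arr=2 -> substrate=0 bound=3 product=4
t=8: arr=1 -> substrate=0 bound=3 product=5
t=9: arr=1 -> substrate=0 bound=2 product=7
t=10: arr=3 -> substrate=1 bound=3 product=8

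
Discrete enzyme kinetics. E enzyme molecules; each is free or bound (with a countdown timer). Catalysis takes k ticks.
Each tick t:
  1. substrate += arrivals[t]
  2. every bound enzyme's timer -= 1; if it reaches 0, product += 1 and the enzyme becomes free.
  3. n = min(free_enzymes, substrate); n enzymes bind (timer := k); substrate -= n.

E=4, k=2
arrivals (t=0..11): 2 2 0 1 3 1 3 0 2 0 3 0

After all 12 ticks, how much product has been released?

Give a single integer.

t=0: arr=2 -> substrate=0 bound=2 product=0
t=1: arr=2 -> substrate=0 bound=4 product=0
t=2: arr=0 -> substrate=0 bound=2 product=2
t=3: arr=1 -> substrate=0 bound=1 product=4
t=4: arr=3 -> substrate=0 bound=4 product=4
t=5: arr=1 -> substrate=0 bound=4 product=5
t=6: arr=3 -> substrate=0 bound=4 product=8
t=7: arr=0 -> substrate=0 bound=3 product=9
t=8: arr=2 -> substrate=0 bound=2 product=12
t=9: arr=0 -> substrate=0 bound=2 product=12
t=10: arr=3 -> substrate=0 bound=3 product=14
t=11: arr=0 -> substrate=0 bound=3 product=14

Answer: 14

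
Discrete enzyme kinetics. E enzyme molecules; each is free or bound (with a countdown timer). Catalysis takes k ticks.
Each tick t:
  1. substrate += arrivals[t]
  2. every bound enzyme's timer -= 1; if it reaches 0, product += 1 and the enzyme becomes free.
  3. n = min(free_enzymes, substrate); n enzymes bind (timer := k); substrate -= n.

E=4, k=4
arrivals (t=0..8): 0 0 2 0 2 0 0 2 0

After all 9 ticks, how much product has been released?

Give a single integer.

Answer: 4

Derivation:
t=0: arr=0 -> substrate=0 bound=0 product=0
t=1: arr=0 -> substrate=0 bound=0 product=0
t=2: arr=2 -> substrate=0 bound=2 product=0
t=3: arr=0 -> substrate=0 bound=2 product=0
t=4: arr=2 -> substrate=0 bound=4 product=0
t=5: arr=0 -> substrate=0 bound=4 product=0
t=6: arr=0 -> substrate=0 bound=2 product=2
t=7: arr=2 -> substrate=0 bound=4 product=2
t=8: arr=0 -> substrate=0 bound=2 product=4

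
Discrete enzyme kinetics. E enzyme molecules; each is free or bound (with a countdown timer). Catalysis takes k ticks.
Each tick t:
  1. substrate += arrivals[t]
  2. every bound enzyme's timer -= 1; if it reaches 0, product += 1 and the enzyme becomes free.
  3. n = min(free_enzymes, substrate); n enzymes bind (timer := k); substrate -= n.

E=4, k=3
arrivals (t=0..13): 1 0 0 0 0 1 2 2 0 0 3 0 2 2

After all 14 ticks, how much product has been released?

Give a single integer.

Answer: 9

Derivation:
t=0: arr=1 -> substrate=0 bound=1 product=0
t=1: arr=0 -> substrate=0 bound=1 product=0
t=2: arr=0 -> substrate=0 bound=1 product=0
t=3: arr=0 -> substrate=0 bound=0 product=1
t=4: arr=0 -> substrate=0 bound=0 product=1
t=5: arr=1 -> substrate=0 bound=1 product=1
t=6: arr=2 -> substrate=0 bound=3 product=1
t=7: arr=2 -> substrate=1 bound=4 product=1
t=8: arr=0 -> substrate=0 bound=4 product=2
t=9: arr=0 -> substrate=0 bound=2 product=4
t=10: arr=3 -> substrate=0 bound=4 product=5
t=11: arr=0 -> substrate=0 bound=3 product=6
t=12: arr=2 -> substrate=1 bound=4 product=6
t=13: arr=2 -> substrate=0 bound=4 product=9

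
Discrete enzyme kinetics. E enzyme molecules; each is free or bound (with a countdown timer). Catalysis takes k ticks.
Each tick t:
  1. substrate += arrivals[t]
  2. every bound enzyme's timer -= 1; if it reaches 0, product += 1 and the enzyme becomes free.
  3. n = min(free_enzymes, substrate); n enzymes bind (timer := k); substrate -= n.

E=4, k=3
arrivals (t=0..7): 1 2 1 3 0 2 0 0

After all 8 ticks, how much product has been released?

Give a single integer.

t=0: arr=1 -> substrate=0 bound=1 product=0
t=1: arr=2 -> substrate=0 bound=3 product=0
t=2: arr=1 -> substrate=0 bound=4 product=0
t=3: arr=3 -> substrate=2 bound=4 product=1
t=4: arr=0 -> substrate=0 bound=4 product=3
t=5: arr=2 -> substrate=1 bound=4 product=4
t=6: arr=0 -> substrate=0 bound=4 product=5
t=7: arr=0 -> substrate=0 bound=2 product=7

Answer: 7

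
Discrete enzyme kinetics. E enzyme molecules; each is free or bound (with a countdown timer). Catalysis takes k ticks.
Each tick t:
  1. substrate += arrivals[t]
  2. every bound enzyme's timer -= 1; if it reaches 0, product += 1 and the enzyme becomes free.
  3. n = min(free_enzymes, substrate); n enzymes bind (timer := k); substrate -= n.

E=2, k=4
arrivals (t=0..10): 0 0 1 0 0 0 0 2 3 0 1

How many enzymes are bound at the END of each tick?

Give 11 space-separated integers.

t=0: arr=0 -> substrate=0 bound=0 product=0
t=1: arr=0 -> substrate=0 bound=0 product=0
t=2: arr=1 -> substrate=0 bound=1 product=0
t=3: arr=0 -> substrate=0 bound=1 product=0
t=4: arr=0 -> substrate=0 bound=1 product=0
t=5: arr=0 -> substrate=0 bound=1 product=0
t=6: arr=0 -> substrate=0 bound=0 product=1
t=7: arr=2 -> substrate=0 bound=2 product=1
t=8: arr=3 -> substrate=3 bound=2 product=1
t=9: arr=0 -> substrate=3 bound=2 product=1
t=10: arr=1 -> substrate=4 bound=2 product=1

Answer: 0 0 1 1 1 1 0 2 2 2 2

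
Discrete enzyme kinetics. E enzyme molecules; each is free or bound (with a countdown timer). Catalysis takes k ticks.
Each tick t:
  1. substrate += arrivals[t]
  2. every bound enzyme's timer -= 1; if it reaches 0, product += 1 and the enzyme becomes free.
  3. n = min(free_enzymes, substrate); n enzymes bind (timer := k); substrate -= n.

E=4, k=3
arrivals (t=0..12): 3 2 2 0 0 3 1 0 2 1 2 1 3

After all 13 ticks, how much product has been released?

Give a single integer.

Answer: 14

Derivation:
t=0: arr=3 -> substrate=0 bound=3 product=0
t=1: arr=2 -> substrate=1 bound=4 product=0
t=2: arr=2 -> substrate=3 bound=4 product=0
t=3: arr=0 -> substrate=0 bound=4 product=3
t=4: arr=0 -> substrate=0 bound=3 product=4
t=5: arr=3 -> substrate=2 bound=4 product=4
t=6: arr=1 -> substrate=0 bound=4 product=7
t=7: arr=0 -> substrate=0 bound=4 product=7
t=8: arr=2 -> substrate=1 bound=4 product=8
t=9: arr=1 -> substrate=0 bound=3 product=11
t=10: arr=2 -> substrate=1 bound=4 product=11
t=11: arr=1 -> substrate=1 bound=4 product=12
t=12: arr=3 -> substrate=2 bound=4 product=14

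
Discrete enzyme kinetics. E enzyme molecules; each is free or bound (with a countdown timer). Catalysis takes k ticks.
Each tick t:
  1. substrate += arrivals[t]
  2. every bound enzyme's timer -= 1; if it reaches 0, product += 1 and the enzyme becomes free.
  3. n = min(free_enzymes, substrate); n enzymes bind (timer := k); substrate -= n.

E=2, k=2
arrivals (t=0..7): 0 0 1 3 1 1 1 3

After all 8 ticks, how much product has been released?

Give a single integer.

Answer: 4

Derivation:
t=0: arr=0 -> substrate=0 bound=0 product=0
t=1: arr=0 -> substrate=0 bound=0 product=0
t=2: arr=1 -> substrate=0 bound=1 product=0
t=3: arr=3 -> substrate=2 bound=2 product=0
t=4: arr=1 -> substrate=2 bound=2 product=1
t=5: arr=1 -> substrate=2 bound=2 product=2
t=6: arr=1 -> substrate=2 bound=2 product=3
t=7: arr=3 -> substrate=4 bound=2 product=4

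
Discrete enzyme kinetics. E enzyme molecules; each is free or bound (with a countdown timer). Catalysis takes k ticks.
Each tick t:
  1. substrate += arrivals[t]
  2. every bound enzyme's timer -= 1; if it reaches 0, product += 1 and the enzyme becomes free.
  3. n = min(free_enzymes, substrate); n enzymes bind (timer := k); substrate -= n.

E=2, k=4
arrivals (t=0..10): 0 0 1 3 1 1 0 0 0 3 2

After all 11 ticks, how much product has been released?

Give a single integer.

t=0: arr=0 -> substrate=0 bound=0 product=0
t=1: arr=0 -> substrate=0 bound=0 product=0
t=2: arr=1 -> substrate=0 bound=1 product=0
t=3: arr=3 -> substrate=2 bound=2 product=0
t=4: arr=1 -> substrate=3 bound=2 product=0
t=5: arr=1 -> substrate=4 bound=2 product=0
t=6: arr=0 -> substrate=3 bound=2 product=1
t=7: arr=0 -> substrate=2 bound=2 product=2
t=8: arr=0 -> substrate=2 bound=2 product=2
t=9: arr=3 -> substrate=5 bound=2 product=2
t=10: arr=2 -> substrate=6 bound=2 product=3

Answer: 3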